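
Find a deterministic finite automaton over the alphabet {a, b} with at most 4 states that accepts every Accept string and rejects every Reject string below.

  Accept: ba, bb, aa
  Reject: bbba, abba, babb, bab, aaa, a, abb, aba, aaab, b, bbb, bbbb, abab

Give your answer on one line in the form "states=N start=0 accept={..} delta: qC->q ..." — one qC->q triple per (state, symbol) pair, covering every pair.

Grow the machine one transition at a time. Run the examples from 0; the earliest place one falls off (shortest prefix, ties alphabetical) gets sent to the lowest-numbered state that keeps every Accept/Reject pair distinguishable — a pair clashes when both reach the same state with identical unread suffix — and to a fresh state only if none does.
a: 0a undefined. 0a->0: no, ba/aba meet in 0 with "ba" left. Open state 1: 0a->1.
b: 0b undefined. 0b->0: no, ba/bbba meet in 1. 0b->1: ok.
aa: 1a undefined. 1a->0: no, bb/babb meet in 1 with "b" left. 1a->1: no, ba/aaa meet in 1. Open state 2: 1a->2.
ab: 1b undefined. 1b->0: no, ba/bbba meet in 2. 1b->1: no, ba/bbba meet in 2. 1b->2: ok.
aaa: 2a undefined. 2a->0: ok.
abb: 2b undefined. 2b->0: ok.
All examples now run through 3 states with every (state, symbol) defined. Accept strings end in {2}, Reject strings end in {0,1}; accept={2}.

states=3 start=0 accept={2} delta: 0a->1 0b->1 1a->2 1b->2 2a->0 2b->0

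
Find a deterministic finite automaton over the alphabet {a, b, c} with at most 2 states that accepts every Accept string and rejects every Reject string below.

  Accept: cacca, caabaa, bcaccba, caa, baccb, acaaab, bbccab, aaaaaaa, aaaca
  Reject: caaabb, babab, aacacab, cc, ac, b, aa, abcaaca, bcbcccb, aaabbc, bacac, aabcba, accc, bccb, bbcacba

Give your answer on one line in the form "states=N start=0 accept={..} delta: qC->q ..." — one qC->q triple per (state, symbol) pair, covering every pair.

states=2 start=0 accept={1} delta: 0a->1 0b->0 0c->1 1a->0 1b->1 1c->0

Grow the machine one transition at a time. Run the examples from 0; the earliest place one falls off (shortest prefix, ties alphabetical) gets sent to the lowest-numbered state that keeps every Accept/Reject pair distinguishable — a pair clashes when both reach the same state with identical unread suffix — and to a fresh state only if none does.
a: 0a undefined. 0a->0: no, aaaaaaa/aa meet in 0. Open state 1: 0a->1.
b: 0b undefined. 0b->0: ok.
c: 0c undefined. 0c->0: no, caa/aa meet in 1 with "a" left. 0c->1: ok.
aa: 1a undefined. 1a->0: ok.
ab: 1b undefined. 1b->0: no, cacca/abcaaca meet in 1 with "ca" left. 1b->1: ok.
ac: 1c undefined. 1c->0: ok.
All examples now run through 2 states with every (state, symbol) defined. Accept strings end in {1}, Reject strings end in {0}; accept={1}.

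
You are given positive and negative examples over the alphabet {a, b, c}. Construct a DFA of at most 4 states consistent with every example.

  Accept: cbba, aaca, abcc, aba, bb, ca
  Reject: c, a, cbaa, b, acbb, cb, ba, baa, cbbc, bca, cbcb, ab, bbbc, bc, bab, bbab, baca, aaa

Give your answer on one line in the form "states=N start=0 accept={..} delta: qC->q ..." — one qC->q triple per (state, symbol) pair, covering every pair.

states=4 start=0 accept={0} delta: 0a->1 0b->2 0c->1 1a->0 1b->1 1c->3 2a->3 2b->0 2c->2 3a->1 3b->1 3c->0

Grow the machine one transition at a time. Run the examples from 0; the earliest place one falls off (shortest prefix, ties alphabetical) gets sent to the lowest-numbered state that keeps every Accept/Reject pair distinguishable — a pair clashes when both reach the same state with identical unread suffix — and to a fresh state only if none does.
a: 0a undefined. 0a->0: no, aba/ba meet in 0 with "ba" left. Open state 1: 0a->1.
b: 0b undefined. 0b->0: no, bb/b meet in 0. 0b->1: no, aaca/baca meet in 1 with "aca" left. Open state 2: 0b->2.
c: 0c undefined. 0c->0: no, ca/a meet in 1. 0c->1: ok.
aa: 1a undefined. 1a->0: ok.
ab: 1b undefined. 1b->0: no, cbba/ba meet in 2 with "a" left. 1b->1: ok.
ac: 1c undefined. 1c->0: no, cbba/cbbc meet in 0. 1c->1: no, abcc/c meet in 1. 1c->2: no, abcc/bc meet in 2 with "c" left. Open state 3: 1c->3.
ba: 2a undefined. 2a->0: no, cbba/ba meet in 0. 2a->1: no, cbba/baa meet in 0. 2a->2: no, bb/bab meet in 2 with "b" left. 2a->3: ok.
bb: 2b undefined. 2b->0: ok.
bc: 2c undefined. 2c->0: no, cbba/bbbc meet in 0. 2c->1: no, cbba/bca meet in 0. 2c->2: ok.
acb: 3b undefined. 3b->0: no, cbba/cbcb meet in 0. 3b->1: ok.
baa: 3a undefined. 3a->0: no, cbba/baa meet in 0. 3a->1: ok.
bac: 3c undefined. 3c->0: ok.
All examples now run through 4 states with every (state, symbol) defined. Accept strings end in {0}, Reject strings end in {1,2,3}; accept={0}.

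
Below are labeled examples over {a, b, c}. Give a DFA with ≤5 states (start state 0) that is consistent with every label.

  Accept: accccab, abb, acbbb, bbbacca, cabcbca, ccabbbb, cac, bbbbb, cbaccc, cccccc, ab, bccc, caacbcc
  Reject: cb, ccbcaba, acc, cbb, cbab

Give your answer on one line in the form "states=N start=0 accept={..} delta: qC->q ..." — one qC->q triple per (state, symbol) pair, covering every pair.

Fold the examples into a partial DFA from state 0: repeatedly fix the first undefined (state, symbol) met by the shortest-then-alphabetical prefix, trying targets in increasing order and rejecting any under which an Accept and a Reject string meet in one state with the same remainder; add a state when all current targets are rejected. Accepting states are where Accept strings end.
a: 0a undefined. 0a->0: ok.
b: 0b undefined. 0b->0: ok.
c: 0c undefined. 0c->0: no, accccab/cb meet in 0. Open state 1: 0c->1.
ca: 1a undefined. 1a->0: ok.
cb: 1b undefined. 1b->0: no, abb/cb meet in 0. 1b->1: no, abb/cbab meet in 0. Open state 2: 1b->2.
cc: 1c undefined. 1c->0: no, accccab/ccbcaba meet in 0. 1c->1: no, cac/acc meet in 1. 1c->2: ok.
cba: 2a undefined. 2a->0: no, abb/cbab meet in 0. 2a->1: ok.
cbb: 2b undefined. 2b->0: no, abb/ccbcaba meet in 0. 2b->1: no, acbbb/cb meet in 2. 2b->2: no, acbbb/cb meet in 2. Open state 3: 2b->3.
ccc: 2c undefined. 2c->0: ok.
ccbc: 3c undefined. 3c->0: no, accccab/ccbcaba meet in 0. 3c->1: no, accccab/ccbcaba meet in 0. 3c->2: no, bbbacca/ccbcaba meet in 1. 3c->3: ok.
acbbb: 3b undefined. 3b->0: ok.
ccbca: 3a undefined. 3a->0: no, accccab/ccbcaba meet in 0. 3a->1: no, bbbacca/ccbcaba meet in 1. 3a->2: ok.
All examples now run through 4 states with every (state, symbol) defined. Accept strings end in {0,1}, Reject strings end in {2,3}; accept={0,1}.

states=4 start=0 accept={0,1} delta: 0a->0 0b->0 0c->1 1a->0 1b->2 1c->2 2a->1 2b->3 2c->0 3a->2 3b->0 3c->3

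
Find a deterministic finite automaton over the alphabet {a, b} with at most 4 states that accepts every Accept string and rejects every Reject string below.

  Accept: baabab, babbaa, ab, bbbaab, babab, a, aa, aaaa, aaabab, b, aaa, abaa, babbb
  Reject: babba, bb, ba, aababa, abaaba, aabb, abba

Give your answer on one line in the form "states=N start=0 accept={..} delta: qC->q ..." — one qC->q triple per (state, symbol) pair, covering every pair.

states=4 start=0 accept={0,1} delta: 0a->0 0b->1 1a->2 1b->3 2a->0 2b->1 3a->2 3b->0

Grow the machine one transition at a time. Run the examples from 0; the earliest place one falls off (shortest prefix, ties alphabetical) gets sent to the lowest-numbered state that keeps every Accept/Reject pair distinguishable — a pair clashes when both reach the same state with identical unread suffix — and to a fresh state only if none does.
a: 0a undefined. 0a->0: ok.
b: 0b undefined. 0b->0: no, baabab/babba meet in 0. Open state 1: 0b->1.
ba: 1a undefined. 1a->0: no, a/ba meet in 0. 1a->1: no, ab/ba meet in 1. Open state 2: 1a->2.
bb: 1b undefined. 1b->0: no, a/bb meet in 0. 1b->1: no, ab/bb meet in 1. 1b->2: no, abaa/abba meet in 2 with "a" left. Open state 3: 1b->3.
baa: 2a undefined. 2a->0: ok.
bab: 2b undefined. 2b->0: no, baabab/aababa meet in 0. 2b->1: ok.
bbb: 3b undefined. 3b->0: ok.
abba: 3a undefined. 3a->0: no, babbaa/babba meet in 0. 3a->1: no, baabab/babba meet in 1. 3a->2: ok.
All examples now run through 4 states with every (state, symbol) defined. Accept strings end in {0,1}, Reject strings end in {2,3}; accept={0,1}.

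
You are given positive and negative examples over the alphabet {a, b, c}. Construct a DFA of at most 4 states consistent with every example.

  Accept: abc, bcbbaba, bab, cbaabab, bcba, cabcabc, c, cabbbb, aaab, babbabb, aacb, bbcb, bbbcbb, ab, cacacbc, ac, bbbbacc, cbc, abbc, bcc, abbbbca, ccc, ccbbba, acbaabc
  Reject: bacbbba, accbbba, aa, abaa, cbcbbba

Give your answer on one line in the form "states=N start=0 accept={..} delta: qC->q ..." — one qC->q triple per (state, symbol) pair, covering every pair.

states=4 start=0 accept={1,2,3} delta: 0a->1 0b->0 0c->2 1a->0 1b->2 1c->1 2a->1 2b->3 2c->2 3a->1 3b->1 3c->1

State merging on the prefix tree: take the shortest (then alphabetical) example prefix whose next move is undefined and point that move at state 0, else 1, else 2, ...; a target is out if some Accept/Reject pair would then sit in one state with the same input left (inseparable). If every existing state is out, open a new one.
a: 0a undefined. 0a->0: no, ccbbba/accbbba meet in 0 with "ccbbba" left. Open state 1: 0a->1.
b: 0b undefined. 0b->0: ok.
c: 0c undefined. 0c->0: no, bcba/cbcbbba meet in 1. 0c->1: no, ccbbba/bacbbba meet in 1 with "cbbba" left. Open state 2: 0c->2.
aa: 1a undefined. 1a->0: ok.
ab: 1b undefined. 1b->0: no, bab/aa meet in 0. 1b->1: no, bab/abaa meet in 1. 1b->2: ok.
ac: 1c undefined. 1c->0: no, ac/aa meet in 0. 1c->1: ok.
ca: 2a undefined. 2a->0: no, cabbbb/aa meet in 0. 2a->1: ok.
cb: 2b undefined. 2b->0: no, bcbbaba/bacbbba meet in 1. 2b->1: no, bcbbaba/bacbbba meet in 1. 2b->2: no, bcbbaba/bacbbba meet in 1. Open state 3: 2b->3.
cc: 2c undefined. 2c->0: no, abc/aa meet in 0. 2c->1: no, ccbbba/bacbbba meet in 3 with "ba" left. 2c->2: ok.
cba: 3a undefined. 3a->0: no, bcba/aa meet in 0. 3a->1: ok.
cbc: 3c undefined. 3c->0: no, bcba/cbcbbba meet in 1. 3c->1: ok.
abbb: 3b undefined. 3b->0: no, bcbbaba/bacbbba meet in 1. 3b->1: ok.
All examples now run through 4 states with every (state, symbol) defined. Accept strings end in {1,2,3}, Reject strings end in {0}; accept={1,2,3}.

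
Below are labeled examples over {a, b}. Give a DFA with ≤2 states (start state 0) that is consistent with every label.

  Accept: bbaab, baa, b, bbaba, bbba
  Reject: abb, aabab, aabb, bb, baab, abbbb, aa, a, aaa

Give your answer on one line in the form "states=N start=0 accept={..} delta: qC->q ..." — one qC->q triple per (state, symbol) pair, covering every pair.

Fold the examples into a partial DFA from state 0: repeatedly fix the first undefined (state, symbol) met by the shortest-then-alphabetical prefix, trying targets in increasing order and rejecting any under which an Accept and a Reject string meet in one state with the same remainder; add a state when all current targets are rejected. Accepting states are where Accept strings end.
a: 0a undefined. 0a->0: ok.
b: 0b undefined. 0b->0: no, bbaab/abb meet in 0. Open state 1: 0b->1.
ba: 1a undefined. 1a->0: no, baa/aa meet in 0. 1a->1: ok.
bb: 1b undefined. 1b->0: ok.
All examples now run through 2 states with every (state, symbol) defined. Accept strings end in {1}, Reject strings end in {0}; accept={1}.

states=2 start=0 accept={1} delta: 0a->0 0b->1 1a->1 1b->0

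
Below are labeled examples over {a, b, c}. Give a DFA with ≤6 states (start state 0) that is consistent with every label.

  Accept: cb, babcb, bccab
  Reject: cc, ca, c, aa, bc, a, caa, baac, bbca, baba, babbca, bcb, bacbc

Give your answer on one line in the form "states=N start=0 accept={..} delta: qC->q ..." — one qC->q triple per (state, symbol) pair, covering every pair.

Fold the examples into a partial DFA from state 0: repeatedly fix the first undefined (state, symbol) met by the shortest-then-alphabetical prefix, trying targets in increasing order and rejecting any under which an Accept and a Reject string meet in one state with the same remainder; add a state when all current targets are rejected. Accepting states are where Accept strings end.
a: 0a undefined. 0a->0: ok.
b: 0b undefined. 0b->0: no, cb/bcb meet in 0 with "cb" left. Open state 1: 0b->1.
c: 0c undefined. 0c->0: ok.
ba: 1a undefined. 1a->0: no, babcb/bcb meet in 1 with "cb" left. 1a->1: ok.
bb: 1b undefined. 1b->0: ok.
bc: 1c undefined. 1c->0: no, cb/bcb meet in 1. 1c->1: no, cb/bc meet in 1. Open state 2: 1c->2.
bcb: 2b undefined. 2b->0: ok.
bcc: 2c undefined. 2c->0: ok.
babbca: 2a undefined. 2a->0: ok.
All examples now run through 3 states with every (state, symbol) defined. Accept strings end in {1}, Reject strings end in {0,2}; accept={1}.

states=3 start=0 accept={1} delta: 0a->0 0b->1 0c->0 1a->1 1b->0 1c->2 2a->0 2b->0 2c->0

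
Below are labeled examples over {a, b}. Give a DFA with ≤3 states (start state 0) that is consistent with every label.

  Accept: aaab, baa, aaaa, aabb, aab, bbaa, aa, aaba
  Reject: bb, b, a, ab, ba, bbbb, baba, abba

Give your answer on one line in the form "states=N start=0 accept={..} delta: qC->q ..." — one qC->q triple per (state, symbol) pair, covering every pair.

states=3 start=0 accept={2} delta: 0a->1 0b->0 1a->2 1b->0 2a->2 2b->2

Fold the examples into a partial DFA from state 0: repeatedly fix the first undefined (state, symbol) met by the shortest-then-alphabetical prefix, trying targets in increasing order and rejecting any under which an Accept and a Reject string meet in one state with the same remainder; add a state when all current targets are rejected. Accepting states are where Accept strings end.
a: 0a undefined. 0a->0: no, aaab/b meet in 0 with "b" left. Open state 1: 0a->1.
b: 0b undefined. 0b->0: ok.
aa: 1a undefined. 1a->0: no, aaab/ab meet in 1 with "b" left. 1a->1: no, aaab/ab meet in 1 with "b" left. Open state 2: 1a->2.
ab: 1b undefined. 1b->0: ok.
aaa: 2a undefined. 2a->0: no, aaab/bb meet in 0. 2a->1: no, aaab/bb meet in 0. 2a->2: ok.
aab: 2b undefined. 2b->0: no, aaab/bb meet in 0. 2b->1: no, aaab/a meet in 1. 2b->2: ok.
All examples now run through 3 states with every (state, symbol) defined. Accept strings end in {2}, Reject strings end in {0,1}; accept={2}.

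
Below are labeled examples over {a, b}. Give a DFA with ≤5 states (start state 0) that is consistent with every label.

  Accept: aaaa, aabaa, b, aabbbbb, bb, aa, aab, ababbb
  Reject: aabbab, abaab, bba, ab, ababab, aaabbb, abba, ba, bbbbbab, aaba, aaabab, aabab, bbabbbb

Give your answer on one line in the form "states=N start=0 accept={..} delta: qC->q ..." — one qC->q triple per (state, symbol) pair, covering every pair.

Grow the machine one transition at a time. Run the examples from 0; the earliest place one falls off (shortest prefix, ties alphabetical) gets sent to the lowest-numbered state that keeps every Accept/Reject pair distinguishable — a pair clashes when both reach the same state with identical unread suffix — and to a fresh state only if none does.
a: 0a undefined. 0a->0: no, b/ab meet in 0 with "b" left. Open state 1: 0a->1.
b: 0b undefined. 0b->0: ok.
aa: 1a undefined. 1a->0: ok.
ab: 1b undefined. 1b->0: no, aaaa/aabbab meet in 0. 1b->1: no, aaaa/abba meet in 0. Open state 2: 1b->2.
aba: 2a undefined. 2a->0: no, aaaa/aaabab meet in 0. 2a->1: no, aaaa/abaab meet in 0. 2a->2: no, ababbb/bbabbbb meet in 2 with "bbb" left. Open state 3: 2a->3.
abb: 2b undefined. 2b->0: no, aaaa/aaabbb meet in 0. 2b->1: no, aaaa/abba meet in 0. 2b->2: ok.
abaa: 3a undefined. 3a->0: no, aaaa/abaab meet in 0. 3a->1: ok.
abab: 3b undefined. 3b->0: no, aaaa/aaabab meet in 0. 3b->1: no, aaaa/ababab meet in 0. 3b->2: no, ababbb/aabbab meet in 2. 3b->3: no, ababbb/abba meet in 3. Open state 4: 3b->4.
ababa: 4a undefined. 4a->0: no, aaaa/ababab meet in 0. 4a->1: ok.
ababb: 4b undefined. 4b->0: ok.
All examples now run through 5 states with every (state, symbol) defined. Accept strings end in {0}, Reject strings end in {1,2,3,4}; accept={0}.

states=5 start=0 accept={0} delta: 0a->1 0b->0 1a->0 1b->2 2a->3 2b->2 3a->1 3b->4 4a->1 4b->0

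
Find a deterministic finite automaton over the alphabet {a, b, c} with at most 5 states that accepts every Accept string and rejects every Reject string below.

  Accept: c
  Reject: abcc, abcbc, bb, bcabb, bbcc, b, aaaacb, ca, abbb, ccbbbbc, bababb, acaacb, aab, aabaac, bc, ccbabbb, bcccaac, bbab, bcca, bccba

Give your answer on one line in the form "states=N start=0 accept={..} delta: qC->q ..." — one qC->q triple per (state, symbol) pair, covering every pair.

State merging on the prefix tree: take the shortest (then alphabetical) example prefix whose next move is undefined and point that move at state 0, else 1, else 2, ...; a target is out if some Accept/Reject pair would then sit in one state with the same input left (inseparable). If every existing state is out, open a new one.
a: 0a undefined. 0a->0: ok.
b: 0b undefined. 0b->0: no, c/aabaac meet in 0 with "c" left. Open state 1: 0b->1.
c: 0c undefined. 0c->0: no, c/ca meet in 0. 0c->1: no, c/b meet in 1. Open state 2: 0c->2.
ba: 1a undefined. 1a->0: no, c/aabaac meet in 2. 1a->1: ok.
bb: 1b undefined. 1b->0: ok.
bc: 1c undefined. 1c->0: no, c/abcc meet in 2. 1c->1: no, c/abcbc meet in 2. 1c->2: no, c/aabaac meet in 2. Open state 3: 1c->3.
ca: 2a undefined. 2a->0: ok.
cc: 2c undefined. 2c->0: no, c/ccbbbbc meet in 2. 2c->1: ok.
bca: 3a undefined. 3a->0: ok.
bcc: 3c undefined. 3c->0: no, c/bcccaac meet in 2. 3c->1: no, c/bcccaac meet in 2. 3c->2: no, c/abcc meet in 2. 3c->3: no, c/bcccaac meet in 2. Open state 4: 3c->4.
abcb: 3b undefined. 3b->0: no, c/abcbc meet in 2. 3b->1: ok.
bcca: 4a undefined. 4a->0: ok.
bccb: 4b undefined. 4b->0: ok.
bccc: 4c undefined. 4c->0: no, c/bcccaac meet in 2. 4c->1: ok.
aaaacb: 2b undefined. 2b->0: ok.
All examples now run through 5 states with every (state, symbol) defined. Accept strings end in {2}, Reject strings end in {0,1,3,4}; accept={2}.

states=5 start=0 accept={2} delta: 0a->0 0b->1 0c->2 1a->1 1b->0 1c->3 2a->0 2b->0 2c->1 3a->0 3b->1 3c->4 4a->0 4b->0 4c->1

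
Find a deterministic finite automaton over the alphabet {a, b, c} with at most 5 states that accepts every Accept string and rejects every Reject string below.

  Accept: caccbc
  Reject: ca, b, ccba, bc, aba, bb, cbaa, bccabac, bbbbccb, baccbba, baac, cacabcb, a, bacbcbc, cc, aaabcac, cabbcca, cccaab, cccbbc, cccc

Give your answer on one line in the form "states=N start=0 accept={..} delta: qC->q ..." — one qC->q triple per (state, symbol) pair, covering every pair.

Fold the examples into a partial DFA from state 0: repeatedly fix the first undefined (state, symbol) met by the shortest-then-alphabetical prefix, trying targets in increasing order and rejecting any under which an Accept and a Reject string meet in one state with the same remainder; add a state when all current targets are rejected. Accepting states are where Accept strings end.
a: 0a undefined. 0a->0: ok.
b: 0b undefined. 0b->0: ok.
c: 0c undefined. 0c->0: no, caccbc/ca meet in 0. Open state 1: 0c->1.
ca: 1a undefined. 1a->0: ok.
cb: 1b undefined. 1b->0: ok.
cc: 1c undefined. 1c->0: no, caccbc/bc meet in 1. 1c->1: no, caccbc/bc meet in 1. Open state 2: 1c->2.
ccb: 2b undefined. 2b->0: no, caccbc/bc meet in 1. 2b->1: no, caccbc/cc meet in 2. 2b->2: ok.
ccc: 2c undefined. 2c->0: no, caccbc/ca meet in 0. 2c->1: no, caccbc/bc meet in 1. 2c->2: no, caccbc/bbbbccb meet in 2. Open state 3: 2c->3.
bcca: 2a undefined. 2a->0: ok.
ccca: 3a undefined. 3a->0: ok.
cccb: 3b undefined. 3b->0: ok.
cccc: 3c undefined. 3c->0: ok.
All examples now run through 4 states with every (state, symbol) defined. Accept strings end in {3}, Reject strings end in {0,1,2}; accept={3}.

states=4 start=0 accept={3} delta: 0a->0 0b->0 0c->1 1a->0 1b->0 1c->2 2a->0 2b->2 2c->3 3a->0 3b->0 3c->0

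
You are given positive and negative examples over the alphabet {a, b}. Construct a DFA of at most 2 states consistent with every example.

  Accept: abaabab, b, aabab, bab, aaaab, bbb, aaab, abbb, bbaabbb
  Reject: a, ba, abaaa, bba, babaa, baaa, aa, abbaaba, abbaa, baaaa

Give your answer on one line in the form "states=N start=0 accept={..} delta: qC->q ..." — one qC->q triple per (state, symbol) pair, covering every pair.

Fold the examples into a partial DFA from state 0: repeatedly fix the first undefined (state, symbol) met by the shortest-then-alphabetical prefix, trying targets in increasing order and rejecting any under which an Accept and a Reject string meet in one state with the same remainder; add a state when all current targets are rejected. Accepting states are where Accept strings end.
a: 0a undefined. 0a->0: ok.
b: 0b undefined. 0b->0: no, abaabab/a meet in 0. Open state 1: 0b->1.
ba: 1a undefined. 1a->0: ok.
bb: 1b undefined. 1b->0: ok.
All examples now run through 2 states with every (state, symbol) defined. Accept strings end in {1}, Reject strings end in {0}; accept={1}.

states=2 start=0 accept={1} delta: 0a->0 0b->1 1a->0 1b->0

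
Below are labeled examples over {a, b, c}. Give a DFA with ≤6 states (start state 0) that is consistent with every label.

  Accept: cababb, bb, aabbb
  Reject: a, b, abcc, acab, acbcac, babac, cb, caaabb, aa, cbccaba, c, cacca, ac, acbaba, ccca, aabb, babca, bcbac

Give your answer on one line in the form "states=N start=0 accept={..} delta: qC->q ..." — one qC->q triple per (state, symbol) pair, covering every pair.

State merging on the prefix tree: take the shortest (then alphabetical) example prefix whose next move is undefined and point that move at state 0, else 1, else 2, ...; a target is out if some Accept/Reject pair would then sit in one state with the same input left (inseparable). If every existing state is out, open a new one.
a: 0a undefined. 0a->0: no, bb/aabb meet in 0 with "bb" left. Open state 1: 0a->1.
b: 0b undefined. 0b->0: no, bb/b meet in 0. 0b->1: ok.
c: 0c undefined. 0c->0: ok.
aa: 1a undefined. 1a->0: no, bb/aabb meet in 1 with "b" left. 1a->1: ok.
ab: 1b undefined. 1b->0: no, cababb/a meet in 1. 1b->1: no, cababb/a meet in 1. Open state 2: 1b->2.
ac: 1c undefined. 1c->0: no, bb/acab meet in 2. 1c->1: no, bb/acab meet in 2. 1c->2: no, bb/ac meet in 2. Open state 3: 1c->3.
abc: 2c undefined. 2c->0: ok.
aca: 3a undefined. 3a->0: ok.
acb: 3b undefined. 3b->0: ok.
aabb: 2b undefined. 2b->0: no, aabbb/a meet in 1. 2b->1: ok.
baba: 2a undefined. 2a->0: ok.
cacc: 3c undefined. 3c->0: ok.
All examples now run through 4 states with every (state, symbol) defined. Accept strings end in {2}, Reject strings end in {0,1,3}; accept={2}.

states=4 start=0 accept={2} delta: 0a->1 0b->1 0c->0 1a->1 1b->2 1c->3 2a->0 2b->1 2c->0 3a->0 3b->0 3c->0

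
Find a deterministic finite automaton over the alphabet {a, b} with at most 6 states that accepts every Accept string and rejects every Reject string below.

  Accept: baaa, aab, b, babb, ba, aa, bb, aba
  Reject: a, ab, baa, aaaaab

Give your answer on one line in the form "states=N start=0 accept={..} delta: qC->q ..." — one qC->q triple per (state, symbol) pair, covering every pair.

State merging on the prefix tree: take the shortest (then alphabetical) example prefix whose next move is undefined and point that move at state 0, else 1, else 2, ...; a target is out if some Accept/Reject pair would then sit in one state with the same input left (inseparable). If every existing state is out, open a new one.
a: 0a undefined. 0a->0: no, aab/ab meet in 0 with "b" left. Open state 1: 0a->1.
b: 0b undefined. 0b->0: no, ba/a meet in 1. 0b->1: no, b/a meet in 1. Open state 2: 0b->2.
aa: 1a undefined. 1a->0: ok.
ab: 1b undefined. 1b->0: no, aa/ab meet in 0. 1b->1: ok.
ba: 2a undefined. 2a->0: ok.
bb: 2b undefined. 2b->0: ok.
All examples now run through 3 states with every (state, symbol) defined. Accept strings end in {0,2}, Reject strings end in {1}; accept={0,2}.

states=3 start=0 accept={0,2} delta: 0a->1 0b->2 1a->0 1b->1 2a->0 2b->0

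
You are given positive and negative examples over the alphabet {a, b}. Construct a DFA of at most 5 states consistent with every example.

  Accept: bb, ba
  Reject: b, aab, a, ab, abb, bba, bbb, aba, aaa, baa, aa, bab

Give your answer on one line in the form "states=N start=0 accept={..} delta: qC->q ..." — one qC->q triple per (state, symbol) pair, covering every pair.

states=4 start=0 accept={3} delta: 0a->1 0b->2 1a->0 1b->0 2a->3 2b->3 3a->0 3b->0

State merging on the prefix tree: take the shortest (then alphabetical) example prefix whose next move is undefined and point that move at state 0, else 1, else 2, ...; a target is out if some Accept/Reject pair would then sit in one state with the same input left (inseparable). If every existing state is out, open a new one.
a: 0a undefined. 0a->0: no, bb/abb meet in 0 with "bb" left. Open state 1: 0a->1.
b: 0b undefined. 0b->0: no, bb/b meet in 0. 0b->1: no, bb/ab meet in 1 with "b" left. Open state 2: 0b->2.
aa: 1a undefined. 1a->0: ok.
ab: 1b undefined. 1b->0: ok.
ba: 2a undefined. 2a->0: no, ba/ab meet in 0. 2a->1: no, ba/a meet in 1. 2a->2: no, bb/bab meet in 2 with "b" left. Open state 3: 2a->3.
bb: 2b undefined. 2b->0: no, bb/ab meet in 0. 2b->1: no, bb/a meet in 1. 2b->2: no, bb/b meet in 2. 2b->3: ok.
baa: 3a undefined. 3a->0: ok.
bab: 3b undefined. 3b->0: ok.
All examples now run through 4 states with every (state, symbol) defined. Accept strings end in {3}, Reject strings end in {0,1,2}; accept={3}.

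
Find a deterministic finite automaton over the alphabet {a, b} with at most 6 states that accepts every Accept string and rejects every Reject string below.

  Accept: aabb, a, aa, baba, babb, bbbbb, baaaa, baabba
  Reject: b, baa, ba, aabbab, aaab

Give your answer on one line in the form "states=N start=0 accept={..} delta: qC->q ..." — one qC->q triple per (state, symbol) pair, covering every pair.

State merging on the prefix tree: take the shortest (then alphabetical) example prefix whose next move is undefined and point that move at state 0, else 1, else 2, ...; a target is out if some Accept/Reject pair would then sit in one state with the same input left (inseparable). If every existing state is out, open a new one.
a: 0a undefined. 0a->0: ok.
b: 0b undefined. 0b->0: no, aabb/b meet in 0. Open state 1: 0b->1.
ba: 1a undefined. 1a->0: no, a/baa meet in 0. 1a->1: no, baaaa/b meet in 1. Open state 2: 1a->2.
bb: 1b undefined. 1b->0: no, bbbbb/b meet in 1. 1b->1: no, aabb/b meet in 1. 1b->2: no, aabb/ba meet in 2. Open state 3: 1b->3.
baa: 2a undefined. 2a->0: no, a/baa meet in 0. 2a->1: no, baaaa/b meet in 1. 2a->2: no, baaaa/baa meet in 2. 2a->3: no, aabb/baa meet in 3. Open state 4: 2a->4.
bab: 2b undefined. 2b->0: no, babb/b meet in 1. 2b->1: no, baba/ba meet in 2. 2b->2: no, baba/baa meet in 4. 2b->3: ok.
bbb: 3b undefined. 3b->0: ok.
baaa: 4a undefined. 4a->0: ok.
baab: 4b undefined. 4b->0: no, baabba/ba meet in 2. 4b->1: ok.
baba: 3a undefined. 3a->0: ok.
All examples now run through 5 states with every (state, symbol) defined. Accept strings end in {0,3}, Reject strings end in {1,2,4}; accept={0,3}.

states=5 start=0 accept={0,3} delta: 0a->0 0b->1 1a->2 1b->3 2a->4 2b->3 3a->0 3b->0 4a->0 4b->1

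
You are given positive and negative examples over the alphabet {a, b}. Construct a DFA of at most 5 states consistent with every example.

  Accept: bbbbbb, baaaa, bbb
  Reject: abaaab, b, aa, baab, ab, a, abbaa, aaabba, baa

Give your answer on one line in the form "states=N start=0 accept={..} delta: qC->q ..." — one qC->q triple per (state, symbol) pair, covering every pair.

states=5 start=0 accept={2} delta: 0a->0 0b->1 1a->2 1b->2 2a->3 2b->2 3a->4 3b->0 4a->2 4b->0

State merging on the prefix tree: take the shortest (then alphabetical) example prefix whose next move is undefined and point that move at state 0, else 1, else 2, ...; a target is out if some Accept/Reject pair would then sit in one state with the same input left (inseparable). If every existing state is out, open a new one.
a: 0a undefined. 0a->0: ok.
b: 0b undefined. 0b->0: no, bbbbbb/abaaab meet in 0. Open state 1: 0b->1.
ba: 1a undefined. 1a->0: no, baaaa/aa meet in 0. 1a->1: no, baaaa/b meet in 1. Open state 2: 1a->2.
bb: 1b undefined. 1b->0: no, bbbbbb/aa meet in 0. 1b->1: no, bbbbbb/b meet in 1. 1b->2: ok.
baa: 2a undefined. 2a->0: no, baaaa/aa meet in 0. 2a->1: no, baaaa/b meet in 1. 2a->2: no, baaaa/abbaa meet in 2. Open state 3: 2a->3.
bbb: 2b undefined. 2b->0: no, bbbbbb/aa meet in 0. 2b->1: no, bbb/b meet in 1. 2b->2: ok.
baaa: 3a undefined. 3a->0: no, baaaa/aa meet in 0. 3a->1: no, bbbbbb/abaaab meet in 2. 3a->2: no, bbbbbb/abaaab meet in 2. 3a->3: no, baaaa/abbaa meet in 3. Open state 4: 3a->4.
baab: 3b undefined. 3b->0: ok.
baaaa: 4a undefined. 4a->0: no, baaaa/aa meet in 0. 4a->1: no, baaaa/b meet in 1. 4a->2: ok.
abaaab: 4b undefined. 4b->0: ok.
All examples now run through 5 states with every (state, symbol) defined. Accept strings end in {2}, Reject strings end in {0,1,3,4}; accept={2}.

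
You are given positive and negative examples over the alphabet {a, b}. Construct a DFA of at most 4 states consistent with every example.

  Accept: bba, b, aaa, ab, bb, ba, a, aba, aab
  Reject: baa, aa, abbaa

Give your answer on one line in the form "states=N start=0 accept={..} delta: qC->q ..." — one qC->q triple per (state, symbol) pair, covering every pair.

State merging on the prefix tree: take the shortest (then alphabetical) example prefix whose next move is undefined and point that move at state 0, else 1, else 2, ...; a target is out if some Accept/Reject pair would then sit in one state with the same input left (inseparable). If every existing state is out, open a new one.
a: 0a undefined. 0a->0: no, aaa/aa meet in 0. Open state 1: 0a->1.
b: 0b undefined. 0b->0: ok.
aa: 1a undefined. 1a->0: no, b/baa meet in 0. 1a->1: no, bba/baa meet in 1. Open state 2: 1a->2.
ab: 1b undefined. 1b->0: ok.
aaa: 2a undefined. 2a->0: ok.
aab: 2b undefined. 2b->0: ok.
All examples now run through 3 states with every (state, symbol) defined. Accept strings end in {0,1}, Reject strings end in {2}; accept={0,1}.

states=3 start=0 accept={0,1} delta: 0a->1 0b->0 1a->2 1b->0 2a->0 2b->0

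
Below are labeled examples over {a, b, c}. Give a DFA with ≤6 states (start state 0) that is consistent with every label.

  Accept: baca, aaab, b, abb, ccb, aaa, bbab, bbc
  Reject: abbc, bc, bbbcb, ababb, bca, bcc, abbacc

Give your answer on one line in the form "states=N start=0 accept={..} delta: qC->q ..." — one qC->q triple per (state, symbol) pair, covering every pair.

Grow the machine one transition at a time. Run the examples from 0; the earliest place one falls off (shortest prefix, ties alphabetical) gets sent to the lowest-numbered state that keeps every Accept/Reject pair distinguishable — a pair clashes when both reach the same state with identical unread suffix — and to a fresh state only if none does.
a: 0a undefined. 0a->0: no, bbc/abbc meet in 0 with "bbc" left. Open state 1: 0a->1.
b: 0b undefined. 0b->0: no, bbc/bc meet in 0 with "c" left. 0b->1: ok.
c: 0c undefined. 0c->0: ok.
aa: 1a undefined. 1a->0: ok.
ab: 1b undefined. 1b->0: no, baca/ababb meet in 1. 1b->1: no, baca/ababb meet in 1. Open state 2: 1b->2.
bc: 1c undefined. 1c->0: no, baca/bca meet in 1. 1c->1: no, baca/bc meet in 1. 1c->2: no, aaab/bc meet in 2. Open state 3: 1c->3.
aba: 2a undefined. 2a->0: no, aaab/ababb meet in 2. 2a->1: no, abb/ababb meet in 2 with "b" left. 2a->2: ok.
abb: 2b undefined. 2b->0: no, baca/bbbcb meet in 1. 2b->1: no, aaab/ababb meet in 2. 2b->2: no, aaab/ababb meet in 2. 2b->3: no, abb/bc meet in 3. Open state 4: 2b->4.
bbc: 2c undefined. 2c->0: ok.
bca: 3a undefined. 3a->0: no, bbc/bca meet in 0. 3a->1: no, baca/bca meet in 1. 3a->2: no, aaab/bca meet in 2. 3a->3: ok.
bcc: 3c undefined. 3c->0: no, bbc/bcc meet in 0. 3c->1: no, baca/bcc meet in 1. 3c->2: no, aaab/bcc meet in 2. 3c->3: ok.
abba: 4a undefined. 4a->0: no, bbc/abbacc meet in 0. 4a->1: ok.
abbc: 4c undefined. 4c->0: no, baca/bbbcb meet in 1. 4c->1: no, baca/abbc meet in 1. 4c->2: no, aaab/abbc meet in 2. 4c->3: ok.
ababb: 4b undefined. 4b->0: no, bbc/ababb meet in 0. 4b->1: no, baca/ababb meet in 1. 4b->2: no, aaab/ababb meet in 2. 4b->3: ok.
bbbcb: 3b undefined. 3b->0: no, bbc/bbbcb meet in 0. 3b->1: no, baca/bbbcb meet in 1. 3b->2: no, aaab/bbbcb meet in 2. 3b->3: ok.
All examples now run through 5 states with every (state, symbol) defined. Accept strings end in {0,1,2,4}, Reject strings end in {3}; accept={0,1,2,4}.

states=5 start=0 accept={0,1,2,4} delta: 0a->1 0b->1 0c->0 1a->0 1b->2 1c->3 2a->2 2b->4 2c->0 3a->3 3b->3 3c->3 4a->1 4b->3 4c->3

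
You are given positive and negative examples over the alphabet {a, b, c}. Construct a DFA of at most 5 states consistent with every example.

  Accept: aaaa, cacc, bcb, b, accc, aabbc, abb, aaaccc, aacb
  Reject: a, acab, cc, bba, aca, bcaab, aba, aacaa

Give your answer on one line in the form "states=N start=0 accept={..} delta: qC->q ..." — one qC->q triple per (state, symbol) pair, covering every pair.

states=5 start=0 accept={0,4} delta: 0a->1 0b->0 0c->1 1a->2 1b->0 1c->2 2a->3 2b->2 2c->4 3a->0 3b->1 3c->1 4a->0 4b->0 4c->0

Grow the machine one transition at a time. Run the examples from 0; the earliest place one falls off (shortest prefix, ties alphabetical) gets sent to the lowest-numbered state that keeps every Accept/Reject pair distinguishable — a pair clashes when both reach the same state with identical unread suffix — and to a fresh state only if none does.
a: 0a undefined. 0a->0: no, aaaa/a meet in 0. Open state 1: 0a->1.
b: 0b undefined. 0b->0: ok.
c: 0c undefined. 0c->0: no, bcb/cc meet in 0. 0c->1: ok.
aa: 1a undefined. 1a->0: no, cacc/cc meet in 1 with "c" left. 1a->1: no, aaaa/a meet in 1. Open state 2: 1a->2.
ab: 1b undefined. 1b->0: ok.
ac: 1c undefined. 1c->0: no, bcb/acab meet in 0. 1c->1: no, accc/a meet in 1. 1c->2: ok.
aaa: 2a undefined. 2a->0: no, aaaa/a meet in 1. 2a->1: no, aaaa/cc meet in 2. 2a->2: no, aaaa/cc meet in 2. Open state 3: 2a->3.
aab: 2b undefined. 2b->0: no, aabbc/a meet in 1. 2b->1: no, aabbc/a meet in 1. 2b->2: ok.
aac: 2c undefined. 2c->0: no, cacc/a meet in 1. 2c->1: no, cacc/cc meet in 2. 2c->2: no, aaaa/aacaa meet in 3 with "a" left. 2c->3: no, aabbc/aca meet in 3. Open state 4: 2c->4.
aaaa: 3a undefined. 3a->0: ok.
aaac: 3c undefined. 3c->0: no, aaaccc/cc meet in 2. 3c->1: ok.
aaca: 4a undefined. 4a->0: ok.
aacb: 4b undefined. 4b->0: ok.
acab: 3b undefined. 3b->0: no, aaaa/acab meet in 0. 3b->1: ok.
accc: 4c undefined. 4c->0: ok.
All examples now run through 5 states with every (state, symbol) defined. Accept strings end in {0,4}, Reject strings end in {1,2,3}; accept={0,4}.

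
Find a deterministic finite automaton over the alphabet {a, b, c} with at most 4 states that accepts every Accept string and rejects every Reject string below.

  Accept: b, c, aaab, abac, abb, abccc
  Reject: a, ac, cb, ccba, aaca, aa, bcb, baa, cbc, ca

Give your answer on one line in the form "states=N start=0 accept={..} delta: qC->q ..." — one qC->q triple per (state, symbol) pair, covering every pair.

states=4 start=0 accept={0,2,3} delta: 0a->1 0b->0 0c->2 1a->1 1b->3 1c->1 2a->1 2b->1 2c->0 3a->0 3b->0 3c->0

State merging on the prefix tree: take the shortest (then alphabetical) example prefix whose next move is undefined and point that move at state 0, else 1, else 2, ...; a target is out if some Accept/Reject pair would then sit in one state with the same input left (inseparable). If every existing state is out, open a new one.
a: 0a undefined. 0a->0: no, c/ac meet in 0 with "c" left. Open state 1: 0a->1.
b: 0b undefined. 0b->0: ok.
c: 0c undefined. 0c->0: no, b/cb meet in 0. 0c->1: no, c/a meet in 1. Open state 2: 0c->2.
aa: 1a undefined. 1a->0: no, b/aa meet in 0. 1a->1: ok.
ab: 1b undefined. 1b->0: no, abac/ac meet in 1 with "c" left. 1b->1: no, aaab/a meet in 1. 1b->2: no, abb/cb meet in 2 with "b" left. Open state 3: 1b->3.
ac: 1c undefined. 1c->0: no, b/ac meet in 0. 1c->1: ok.
ca: 2a undefined. 2a->0: no, b/ca meet in 0. 2a->1: ok.
cb: 2b undefined. 2b->0: no, b/cb meet in 0. 2b->1: ok.
cc: 2c undefined. 2c->0: ok.
aba: 3a undefined. 3a->0: ok.
abb: 3b undefined. 3b->0: ok.
abc: 3c undefined. 3c->0: ok.
All examples now run through 4 states with every (state, symbol) defined. Accept strings end in {0,2,3}, Reject strings end in {1}; accept={0,2,3}.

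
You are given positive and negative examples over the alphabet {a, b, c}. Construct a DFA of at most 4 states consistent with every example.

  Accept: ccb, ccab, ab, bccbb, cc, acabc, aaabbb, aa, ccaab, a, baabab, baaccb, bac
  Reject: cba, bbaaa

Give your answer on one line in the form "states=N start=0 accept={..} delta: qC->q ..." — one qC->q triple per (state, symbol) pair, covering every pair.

Grow the machine one transition at a time. Run the examples from 0; the earliest place one falls off (shortest prefix, ties alphabetical) gets sent to the lowest-numbered state that keeps every Accept/Reject pair distinguishable — a pair clashes when both reach the same state with identical unread suffix — and to a fresh state only if none does.
a: 0a undefined. 0a->0: ok.
b: 0b undefined. 0b->0: no, ab/bbaaa meet in 0. Open state 1: 0b->1.
c: 0c undefined. 0c->0: ok.
ba: 1a undefined. 1a->0: no, cc/cba meet in 0. 1a->1: no, ccb/cba meet in 1. Open state 2: 1a->2.
bb: 1b undefined. 1b->0: no, cc/bbaaa meet in 0. 1b->1: ok.
bc: 1c undefined. 1c->0: ok.
baa: 2a undefined. 2a->0: no, cc/bbaaa meet in 0. 2a->1: ok.
bac: 2c undefined. 2c->0: ok.
baabab: 2b undefined. 2b->0: ok.
All examples now run through 3 states with every (state, symbol) defined. Accept strings end in {0,1}, Reject strings end in {2}; accept={0,1}.

states=3 start=0 accept={0,1} delta: 0a->0 0b->1 0c->0 1a->2 1b->1 1c->0 2a->1 2b->0 2c->0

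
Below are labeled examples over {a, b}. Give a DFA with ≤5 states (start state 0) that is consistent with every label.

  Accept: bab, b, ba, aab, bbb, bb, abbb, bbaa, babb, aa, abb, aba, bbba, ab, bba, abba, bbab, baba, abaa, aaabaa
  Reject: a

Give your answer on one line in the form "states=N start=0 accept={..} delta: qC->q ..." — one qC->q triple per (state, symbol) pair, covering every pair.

states=3 start=0 accept={0,2} delta: 0a->1 0b->2 1a->0 1b->2 2a->2 2b->2

Fold the examples into a partial DFA from state 0: repeatedly fix the first undefined (state, symbol) met by the shortest-then-alphabetical prefix, trying targets in increasing order and rejecting any under which an Accept and a Reject string meet in one state with the same remainder; add a state when all current targets are rejected. Accepting states are where Accept strings end.
a: 0a undefined. 0a->0: no, aa/a meet in 0. Open state 1: 0a->1.
b: 0b undefined. 0b->0: no, ba/a meet in 1. 0b->1: no, b/a meet in 1. Open state 2: 0b->2.
aa: 1a undefined. 1a->0: ok.
ab: 1b undefined. 1b->0: no, aba/a meet in 1. 1b->1: no, abbb/a meet in 1. 1b->2: ok.
ba: 2a undefined. 2a->0: no, abaa/a meet in 1. 2a->1: no, ba/a meet in 1. 2a->2: ok.
bb: 2b undefined. 2b->0: no, bba/a meet in 1. 2b->1: no, bab/a meet in 1. 2b->2: ok.
All examples now run through 3 states with every (state, symbol) defined. Accept strings end in {0,2}, Reject strings end in {1}; accept={0,2}.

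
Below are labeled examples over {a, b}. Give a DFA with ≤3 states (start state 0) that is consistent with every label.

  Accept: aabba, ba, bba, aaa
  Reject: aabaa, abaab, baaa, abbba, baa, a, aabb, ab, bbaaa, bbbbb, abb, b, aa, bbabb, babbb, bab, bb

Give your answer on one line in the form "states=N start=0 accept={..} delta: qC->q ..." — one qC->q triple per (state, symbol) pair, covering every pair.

states=3 start=0 accept={0} delta: 0a->1 0b->2 1a->2 1b->1 2a->0 2b->2

Grow the machine one transition at a time. Run the examples from 0; the earliest place one falls off (shortest prefix, ties alphabetical) gets sent to the lowest-numbered state that keeps every Accept/Reject pair distinguishable — a pair clashes when both reach the same state with identical unread suffix — and to a fresh state only if none does.
a: 0a undefined. 0a->0: no, aaa/a meet in 0. Open state 1: 0a->1.
b: 0b undefined. 0b->0: no, ba/a meet in 1. 0b->1: no, ba/aa meet in 1 with "a" left. Open state 2: 0b->2.
aa: 1a undefined. 1a->0: no, aaa/a meet in 1. 1a->1: no, aaa/a meet in 1. 1a->2: ok.
ab: 1b undefined. 1b->0: no, bba/abbba meet in 2 with "ba" left. 1b->1: ok.
ba: 2a undefined. 2a->0: ok.
bb: 2b undefined. 2b->0: no, aabba/bbaaa meet in 0. 2b->1: no, aabba/abaab meet in 2. 2b->2: ok.
All examples now run through 3 states with every (state, symbol) defined. Accept strings end in {0}, Reject strings end in {1,2}; accept={0}.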